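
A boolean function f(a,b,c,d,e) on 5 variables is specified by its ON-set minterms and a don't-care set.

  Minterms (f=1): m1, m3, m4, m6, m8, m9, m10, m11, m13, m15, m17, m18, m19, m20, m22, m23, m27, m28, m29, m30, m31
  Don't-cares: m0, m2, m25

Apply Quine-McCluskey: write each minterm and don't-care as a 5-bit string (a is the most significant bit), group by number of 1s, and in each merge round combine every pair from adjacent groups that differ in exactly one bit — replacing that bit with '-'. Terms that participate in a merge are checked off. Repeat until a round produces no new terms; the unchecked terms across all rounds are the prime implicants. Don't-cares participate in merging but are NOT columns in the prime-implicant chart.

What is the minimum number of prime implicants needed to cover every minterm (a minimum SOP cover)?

6

size-2^0 implicants → 00000(✓)  00001(✓)  00010(✓)  00011(✓)  00100(✓)  00110(✓)  01000(✓)  01001(✓)  01010(✓)  01011(✓)  01101(✓)  01111(✓)  10001(✓)  10010(✓)  10011(✓)  10100(✓)  10110(✓)  10111(✓)  11001(✓)  11011(✓)  11100(✓)  11101(✓)  11110(✓)  11111(✓)
size-2^1 implicants → -0001(✓)  -0010(✓)  -0011(✓)  -0100(✓)  -0110(✓)  -1001(✓)  -1011(✓)  -1101(✓)  -1111(✓)  0-000(✓)  0-001(✓)  0-010(✓)  0-011(✓)  00-00(✓)  00-10(✓)  000-0(✓)  000-1(✓)  0000-(✓)  0001-(✓)  001-0(✓)  01-01(✓)  01-11(✓)  010-0(✓)  010-1(✓)  0100-(✓)  0101-(✓)  011-1(✓)  1-001(✓)  1-011(✓)  1-100(✓)  1-110(✓)  1-111(✓)  10-10(✓)  10-11(✓)  100-1(✓)  1001-(✓)  101-0(✓)  1011-(✓)  11-01(✓)  11-11(✓)  110-1(✓)  111-0(✓)  111-1(✓)  1110-(✓)  1111-(✓)
size-2^2 implicants → --001(✓)  --011(✓)  -0-10  -00-1(✓)  -001-  -01-0  -1-01(✓)  -1-11(✓)  -10-1(✓)  -11-1(✓)  0-0-0(✓)  0-0-1(✓)  0-00-(✓)  0-01-(✓)  00--0  000--(✓)  01--1(✓)  010--(✓)  1--11  1-0-1(✓)  1-1-0  1-11-  10-1-  11--1(✓)  111--
size-2^3 implicants → --0-1  -1--1  0-0--
Unchecked terms (primes): --0-1, -0-10, -001-, -01-0, -1--1, 0-0--, 00--0, 1--11, 1-1-0, 1-11-, 10-1-, 111--
Minterm coverage:
  m1 ⊆ --0-1,0-0--
  m3 ⊆ --0-1,-001-,0-0--
  m4 ⊆ -01-0,00--0
  m6 ⊆ -0-10,-01-0,00--0
  m8 ⊆ 0-0-- [E]
  m9 ⊆ --0-1,-1--1,0-0--
  m10 ⊆ 0-0-- [E]
  m11 ⊆ --0-1,-1--1,0-0--
  m13 ⊆ -1--1 [E]
  m15 ⊆ -1--1 [E]
  m17 ⊆ --0-1 [E]
  m18 ⊆ -0-10,-001-,10-1-
  m19 ⊆ --0-1,-001-,1--11,10-1-
  m20 ⊆ -01-0,1-1-0
  m22 ⊆ -0-10,-01-0,1-1-0,1-11-,10-1-
  m23 ⊆ 1--11,1-11-,10-1-
  m27 ⊆ --0-1,-1--1,1--11
  m28 ⊆ 1-1-0,111--
  m29 ⊆ -1--1,111--
  m30 ⊆ 1-1-0,1-11-,111--
  m31 ⊆ -1--1,1--11,1-11-,111--
E = {--0-1, -1--1, 0-0--}
Petrick residual → -01-0, 1-1-0, 10-1-
Cover = c'e + b'ce' + be + a'c' + ace' + ab'd  |cover|=6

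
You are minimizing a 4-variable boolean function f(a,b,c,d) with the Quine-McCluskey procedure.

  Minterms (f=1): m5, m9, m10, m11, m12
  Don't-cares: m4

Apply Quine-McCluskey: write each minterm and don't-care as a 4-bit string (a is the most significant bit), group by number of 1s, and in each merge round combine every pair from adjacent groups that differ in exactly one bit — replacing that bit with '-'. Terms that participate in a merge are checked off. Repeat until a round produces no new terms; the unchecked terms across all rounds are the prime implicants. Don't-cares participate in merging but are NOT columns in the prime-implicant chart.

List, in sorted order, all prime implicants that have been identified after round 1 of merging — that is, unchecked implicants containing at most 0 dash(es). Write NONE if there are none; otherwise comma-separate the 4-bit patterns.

[col 0] 0100*, 0101*, 1001*, 1010*, 1011*, 1100*
[col 1] -100, 010-, 10-1, 101-
Prime implicants: -100, 010-, 10-1, 101-

NONE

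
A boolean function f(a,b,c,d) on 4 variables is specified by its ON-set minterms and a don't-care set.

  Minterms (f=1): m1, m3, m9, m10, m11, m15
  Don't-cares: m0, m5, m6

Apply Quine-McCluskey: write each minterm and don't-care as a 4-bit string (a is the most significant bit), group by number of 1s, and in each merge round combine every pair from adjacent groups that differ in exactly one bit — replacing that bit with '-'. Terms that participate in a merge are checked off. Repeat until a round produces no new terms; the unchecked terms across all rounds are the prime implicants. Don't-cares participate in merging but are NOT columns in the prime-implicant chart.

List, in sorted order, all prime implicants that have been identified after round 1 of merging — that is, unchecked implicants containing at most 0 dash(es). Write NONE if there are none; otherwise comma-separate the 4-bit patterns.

size-2^0 implicants → 0000(✓)  0001(✓)  0011(✓)  0101(✓)  0110  1001(✓)  1010(✓)  1011(✓)  1111(✓)
size-2^1 implicants → -001(✓)  -011(✓)  0-01  00-1(✓)  000-  1-11  10-1(✓)  101-
size-2^2 implicants → -0-1
Unchecked terms (primes): -0-1, 0-01, 000-, 0110, 1-11, 101-

0110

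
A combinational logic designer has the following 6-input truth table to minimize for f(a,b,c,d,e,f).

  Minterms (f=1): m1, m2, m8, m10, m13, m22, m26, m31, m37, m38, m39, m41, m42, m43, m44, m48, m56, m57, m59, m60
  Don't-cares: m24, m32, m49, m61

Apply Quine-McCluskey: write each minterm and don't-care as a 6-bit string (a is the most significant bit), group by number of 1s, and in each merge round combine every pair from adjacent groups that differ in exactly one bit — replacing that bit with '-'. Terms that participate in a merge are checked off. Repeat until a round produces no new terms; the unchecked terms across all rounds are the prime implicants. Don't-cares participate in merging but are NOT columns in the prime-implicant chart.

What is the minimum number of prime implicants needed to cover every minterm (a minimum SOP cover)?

Round 0: 000001 000010✓ 001000✓ 001010✓ 001101 010110 011000✓ 011010✓ 011111 100000✓ 100101✓ 100110✓ 100111✓ 101001✓ 101010✓ 101011✓ 101100✓ 110000✓ 110001✓ 111000✓ 111001✓ 111011✓ 111100✓ 111101✓
Round 1: -01010 -11000 0-1000✓ 0-1010✓ 00-010 0010-0✓ 0110-0✓ 1-0000 1-1001✓ 1-1011✓ 1-1100 1001-1 10011- 1010-1✓ 10101- 11-000✓ 11-001✓ 11000-✓ 111-00✓ 111-01✓ 1110-1✓ 11100-✓ 11110-✓
Round 2: 0-10-0 1-10-1 11-00- 111-0-
PIs = {-01010, -11000, 0-10-0, 00-010, 000001, 001101, 010110, 011111, 1-0000, 1-10-1, 1-1100, 1001-1, 10011-, 10101-, 11-00-, 111-0-}
Coverage chart:
  m1: 000001 ←essential
  m2: 00-010 ←essential
  m8: 0-10-0 ←essential
  m10: -01010,0-10-0,00-010
  m13: 001101 ←essential
  m22: 010110 ←essential
  m26: 0-10-0 ←essential
  m31: 011111 ←essential
  m37: 1001-1 ←essential
  m38: 10011- ←essential
  m39: 1001-1,10011-
  m41: 1-10-1 ←essential
  m42: -01010,10101-
  m43: 1-10-1,10101-
  m44: 1-1100 ←essential
  m48: 1-0000,11-00-
  m56: -11000,11-00-,111-0-
  m57: 1-10-1,11-00-,111-0-
  m59: 1-10-1 ←essential
  m60: 1-1100,111-0-
Essential: 0-10-0, 00-010, 000001, 001101, 010110, 011111, 1-10-1, 1-1100, 1001-1, 10011-
Petrick residual → -01010, 11-00-
Min cover (12 terms): b'cd'ef' + a'cd'f' + a'b'd'ef' + a'b'c'd'e'f + a'b'cde'f + a'bc'def' + a'bcdef + acd'f + acde'f' + ab'c'df + ab'c'de + abd'e'

12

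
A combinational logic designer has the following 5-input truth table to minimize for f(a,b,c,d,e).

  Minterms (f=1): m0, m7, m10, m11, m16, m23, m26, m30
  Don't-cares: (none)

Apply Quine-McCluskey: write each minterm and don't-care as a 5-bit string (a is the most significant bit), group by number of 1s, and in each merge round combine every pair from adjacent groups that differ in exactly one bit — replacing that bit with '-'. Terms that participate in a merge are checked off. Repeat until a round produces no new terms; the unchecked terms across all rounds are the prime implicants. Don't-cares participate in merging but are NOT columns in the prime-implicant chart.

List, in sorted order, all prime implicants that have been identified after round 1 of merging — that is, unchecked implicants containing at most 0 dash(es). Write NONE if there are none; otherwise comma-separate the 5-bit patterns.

[col 0] 00000*, 00111*, 01010*, 01011*, 10000*, 10111*, 11010*, 11110*
[col 1] -0000, -0111, -1010, 0101-, 11-10
Prime implicants: -0000, -0111, -1010, 0101-, 11-10

NONE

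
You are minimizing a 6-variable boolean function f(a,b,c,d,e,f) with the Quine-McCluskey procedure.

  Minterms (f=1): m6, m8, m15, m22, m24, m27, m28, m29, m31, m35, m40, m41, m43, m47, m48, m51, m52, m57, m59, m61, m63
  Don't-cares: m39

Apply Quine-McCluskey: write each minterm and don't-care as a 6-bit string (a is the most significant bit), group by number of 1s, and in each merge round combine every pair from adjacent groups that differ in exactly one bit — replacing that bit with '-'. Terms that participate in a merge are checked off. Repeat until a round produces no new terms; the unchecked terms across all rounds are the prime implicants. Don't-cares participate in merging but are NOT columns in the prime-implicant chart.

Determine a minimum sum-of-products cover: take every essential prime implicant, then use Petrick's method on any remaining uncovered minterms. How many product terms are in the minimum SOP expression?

9

size-2^0 implicants → 000110(✓)  001000(✓)  001111(✓)  010110(✓)  011000(✓)  011011(✓)  011100(✓)  011101(✓)  011111(✓)  100011(✓)  100111(✓)  101000(✓)  101001(✓)  101011(✓)  101111(✓)  110000(✓)  110011(✓)  110100(✓)  111001(✓)  111011(✓)  111101(✓)  111111(✓)
size-2^1 implicants → -01000  -01111(✓)  -11011(✓)  -11101(✓)  -11111(✓)  0-0110  0-1000  0-1111(✓)  011-00  011-11(✓)  0111-1(✓)  01110-  1-0011(✓)  1-1001(✓)  1-1011(✓)  1-1111(✓)  10-011(✓)  10-111(✓)  100-11(✓)  101-11(✓)  1010-1(✓)  10100-  11-011(✓)  110-00  111-01(✓)  111-11(✓)  1110-1(✓)  1111-1(✓)
size-2^2 implicants → --1111  -11-11  -111-1  1--011  1-1-11  1-10-1  10--11  111--1
Unchecked terms (primes): --1111, -01000, -11-11, -111-1, 0-0110, 0-1000, 011-00, 01110-, 1--011, 1-1-11, 1-10-1, 10--11, 10100-, 110-00, 111--1
Minterm coverage:
  m6 ⊆ 0-0110 [E]
  m8 ⊆ -01000,0-1000
  m15 ⊆ --1111 [E]
  m22 ⊆ 0-0110 [E]
  m24 ⊆ 0-1000,011-00
  m27 ⊆ -11-11 [E]
  m28 ⊆ 011-00,01110-
  m29 ⊆ -111-1,01110-
  m31 ⊆ --1111,-11-11,-111-1
  m35 ⊆ 1--011,10--11
  m40 ⊆ -01000,10100-
  m41 ⊆ 1-10-1,10100-
  m43 ⊆ 1--011,1-1-11,1-10-1,10--11
  m47 ⊆ --1111,1-1-11,10--11
  m48 ⊆ 110-00 [E]
  m51 ⊆ 1--011 [E]
  m52 ⊆ 110-00 [E]
  m57 ⊆ 1-10-1,111--1
  m59 ⊆ -11-11,1--011,1-1-11,1-10-1,111--1
  m61 ⊆ -111-1,111--1
  m63 ⊆ --1111,-11-11,-111-1,1-1-11,111--1
E = {--1111, -11-11, 0-0110, 1--011, 110-00}
Petrick residual → -01000, -111-1, 011-00, 1-10-1
Cover = cdef + b'cd'e'f' + bcef + bcdf + a'c'def' + a'bce'f' + ad'ef + acd'f + abc'e'f'  |cover|=9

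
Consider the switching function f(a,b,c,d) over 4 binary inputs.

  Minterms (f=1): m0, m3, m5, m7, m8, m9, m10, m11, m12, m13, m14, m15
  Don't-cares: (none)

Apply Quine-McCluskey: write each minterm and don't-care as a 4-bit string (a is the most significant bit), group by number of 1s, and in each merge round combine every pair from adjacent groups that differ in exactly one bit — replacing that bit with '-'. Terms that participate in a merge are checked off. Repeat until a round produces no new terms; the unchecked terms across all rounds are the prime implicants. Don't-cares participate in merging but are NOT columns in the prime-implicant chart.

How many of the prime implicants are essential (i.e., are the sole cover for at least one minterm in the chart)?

4

Round 0: 0000✓ 0011✓ 0101✓ 0111✓ 1000✓ 1001✓ 1010✓ 1011✓ 1100✓ 1101✓ 1110✓ 1111✓
Round 1: -000 -011✓ -101✓ -111✓ 0-11✓ 01-1✓ 1-00✓ 1-01✓ 1-10✓ 1-11✓ 10-0✓ 10-1✓ 100-✓ 101-✓ 11-0✓ 11-1✓ 110-✓ 111-✓
Round 2: --11 -1-1 1--0✓ 1--1✓ 1-0-✓ 1-1-✓ 10--✓ 11--✓
Round 3: 1---
PIs = {--11, -000, -1-1, 1---}
Coverage chart:
  m0: -000 ←essential
  m3: --11 ←essential
  m5: -1-1 ←essential
  m7: --11,-1-1
  m8: -000,1---
  m9: 1--- ←essential
  m10: 1--- ←essential
  m11: --11,1---
  m12: 1--- ←essential
  m13: -1-1,1---
  m14: 1--- ←essential
  m15: --11,-1-1,1---
Essential: --11, -000, -1-1, 1---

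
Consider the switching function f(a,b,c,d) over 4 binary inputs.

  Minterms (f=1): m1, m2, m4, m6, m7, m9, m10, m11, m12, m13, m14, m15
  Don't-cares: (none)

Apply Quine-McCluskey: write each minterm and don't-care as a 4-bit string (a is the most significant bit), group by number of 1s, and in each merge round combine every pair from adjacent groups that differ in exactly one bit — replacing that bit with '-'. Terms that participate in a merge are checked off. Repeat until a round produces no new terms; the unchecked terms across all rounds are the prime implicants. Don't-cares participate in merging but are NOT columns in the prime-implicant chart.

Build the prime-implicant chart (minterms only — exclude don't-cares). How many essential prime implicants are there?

size-2^0 implicants → 0001(✓)  0010(✓)  0100(✓)  0110(✓)  0111(✓)  1001(✓)  1010(✓)  1011(✓)  1100(✓)  1101(✓)  1110(✓)  1111(✓)
size-2^1 implicants → -001  -010(✓)  -100(✓)  -110(✓)  -111(✓)  0-10(✓)  01-0(✓)  011-(✓)  1-01(✓)  1-10(✓)  1-11(✓)  10-1(✓)  101-(✓)  11-0(✓)  11-1(✓)  110-(✓)  111-(✓)
size-2^2 implicants → --10  -1-0  -11-  1--1  1-1-  11--
Unchecked terms (primes): --10, -001, -1-0, -11-, 1--1, 1-1-, 11--
Minterm coverage:
  m1 ⊆ -001 [E]
  m2 ⊆ --10 [E]
  m4 ⊆ -1-0 [E]
  m6 ⊆ --10,-1-0,-11-
  m7 ⊆ -11- [E]
  m9 ⊆ -001,1--1
  m10 ⊆ --10,1-1-
  m11 ⊆ 1--1,1-1-
  m12 ⊆ -1-0,11--
  m13 ⊆ 1--1,11--
  m14 ⊆ --10,-1-0,-11-,1-1-,11--
  m15 ⊆ -11-,1--1,1-1-,11--
E = {--10, -001, -1-0, -11-}

4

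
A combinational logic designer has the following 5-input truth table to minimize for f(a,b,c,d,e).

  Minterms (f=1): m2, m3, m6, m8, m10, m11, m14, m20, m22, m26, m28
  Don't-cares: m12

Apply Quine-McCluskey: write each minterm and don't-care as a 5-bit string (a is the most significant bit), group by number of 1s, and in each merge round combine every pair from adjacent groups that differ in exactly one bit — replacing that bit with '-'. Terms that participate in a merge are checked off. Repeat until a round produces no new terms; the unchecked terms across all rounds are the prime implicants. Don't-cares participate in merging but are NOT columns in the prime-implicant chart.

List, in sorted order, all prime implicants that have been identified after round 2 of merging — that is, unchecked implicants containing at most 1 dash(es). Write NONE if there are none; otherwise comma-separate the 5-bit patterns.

-0110, -1010, -1100, 1-100, 101-0

Round 0: 00010✓ 00011✓ 00110✓ 01000✓ 01010✓ 01011✓ 01100✓ 01110✓ 10100✓ 10110✓ 11010✓ 11100✓
Round 1: -0110 -1010 -1100 0-010✓ 0-011✓ 0-110✓ 00-10✓ 0001-✓ 01-00✓ 01-10✓ 010-0✓ 0101-✓ 011-0✓ 1-100 101-0
Round 2: 0--10 0-01- 01--0
PIs = {-0110, -1010, -1100, 0--10, 0-01-, 01--0, 1-100, 101-0}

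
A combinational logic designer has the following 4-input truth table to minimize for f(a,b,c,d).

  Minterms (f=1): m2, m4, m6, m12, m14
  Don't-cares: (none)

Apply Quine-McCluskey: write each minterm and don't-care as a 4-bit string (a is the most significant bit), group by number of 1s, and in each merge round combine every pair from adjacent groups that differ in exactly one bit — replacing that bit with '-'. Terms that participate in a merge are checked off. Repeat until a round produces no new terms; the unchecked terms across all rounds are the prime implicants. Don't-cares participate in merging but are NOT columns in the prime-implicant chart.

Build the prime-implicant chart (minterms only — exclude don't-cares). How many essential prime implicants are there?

2

Round 0: 0010✓ 0100✓ 0110✓ 1100✓ 1110✓
Round 1: -100✓ -110✓ 0-10 01-0✓ 11-0✓
Round 2: -1-0
PIs = {-1-0, 0-10}
Coverage chart:
  m2: 0-10 ←essential
  m4: -1-0 ←essential
  m6: -1-0,0-10
  m12: -1-0 ←essential
  m14: -1-0 ←essential
Essential: -1-0, 0-10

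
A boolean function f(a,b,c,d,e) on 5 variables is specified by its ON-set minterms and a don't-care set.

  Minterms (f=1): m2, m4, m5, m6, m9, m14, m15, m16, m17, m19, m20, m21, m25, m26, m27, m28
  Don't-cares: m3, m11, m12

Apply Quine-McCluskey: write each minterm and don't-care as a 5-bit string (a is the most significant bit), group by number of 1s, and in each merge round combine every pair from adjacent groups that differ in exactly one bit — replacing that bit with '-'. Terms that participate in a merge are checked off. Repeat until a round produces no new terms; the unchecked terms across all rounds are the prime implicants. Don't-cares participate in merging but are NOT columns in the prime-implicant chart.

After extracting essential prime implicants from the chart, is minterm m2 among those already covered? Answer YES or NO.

NO

[col 0] 00010*, 00011*, 00100*, 00101*, 00110*, 01001*, 01011*, 01100*, 01110*, 01111*, 10000*, 10001*, 10011*, 10100*, 10101*, 11001*, 11010*, 11011*, 11100*
[col 1] -0011*, -0100*, -0101*, -1001*, -1011*, -1100*, 0-011*, 0-100*, 0-110*, 00-10, 0001-, 001-0*, 0010-*, 01-11, 010-1*, 011-0*, 0111-, 1-001*, 1-011*, 1-100*, 10-00*, 10-01*, 100-1*, 1000-*, 1010-*, 110-1*, 1101-
[col 2] --011, --100, -010-, -10-1, 0-1-0, 1-0-1, 10-0-
Prime implicants: --011, --100, -010-, -10-1, 0-1-0, 00-10, 0001-, 01-11, 0111-, 1-0-1, 10-0-, 1101-
PI chart (minterm → PIs covering it):
  2 | 00-10,0001-
  4 | --100,-010-,0-1-0
  5 | -010-  (sole → essential)
  6 | 0-1-0,00-10
  9 | -10-1  (sole → essential)
  14 | 0-1-0,0111-
  15 | 01-11,0111-
  16 | 10-0-  (sole → essential)
  17 | 1-0-1,10-0-
  19 | --011,1-0-1
  20 | --100,-010-,10-0-
  21 | -010-,10-0-
  25 | -10-1,1-0-1
  26 | 1101-  (sole → essential)
  27 | --011,-10-1,1-0-1,1101-
  28 | --100  (sole → essential)
Essential prime implicants: --100, -010-, -10-1, 10-0-, 1101-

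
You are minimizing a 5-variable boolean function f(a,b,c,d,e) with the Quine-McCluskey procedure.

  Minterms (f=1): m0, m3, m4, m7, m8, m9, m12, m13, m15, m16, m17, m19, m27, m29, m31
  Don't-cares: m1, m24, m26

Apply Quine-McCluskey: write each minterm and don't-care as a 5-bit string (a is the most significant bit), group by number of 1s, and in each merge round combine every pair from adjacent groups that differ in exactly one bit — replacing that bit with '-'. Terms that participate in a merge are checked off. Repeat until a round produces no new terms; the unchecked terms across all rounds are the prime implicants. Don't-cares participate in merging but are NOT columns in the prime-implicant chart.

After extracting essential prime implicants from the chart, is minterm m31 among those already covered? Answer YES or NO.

YES

size-2^0 implicants → 00000(✓)  00001(✓)  00011(✓)  00100(✓)  00111(✓)  01000(✓)  01001(✓)  01100(✓)  01101(✓)  01111(✓)  10000(✓)  10001(✓)  10011(✓)  11000(✓)  11010(✓)  11011(✓)  11101(✓)  11111(✓)
size-2^1 implicants → -0000(✓)  -0001(✓)  -0011(✓)  -1000(✓)  -1101(✓)  -1111(✓)  0-000(✓)  0-001(✓)  0-100(✓)  0-111  00-00(✓)  00-11  000-1(✓)  0000-(✓)  01-00(✓)  01-01(✓)  0100-(✓)  011-1(✓)  0110-(✓)  1-000(✓)  1-011  100-1(✓)  1000-(✓)  11-11  110-0  1101-  111-1(✓)
size-2^2 implicants → --000  -00-1  -000-  -11-1  0--00  0-00-  01-0-
Unchecked terms (primes): --000, -00-1, -000-, -11-1, 0--00, 0-00-, 0-111, 00-11, 01-0-, 1-011, 11-11, 110-0, 1101-
Minterm coverage:
  m0 ⊆ --000,-000-,0--00,0-00-
  m3 ⊆ -00-1,00-11
  m4 ⊆ 0--00 [E]
  m7 ⊆ 0-111,00-11
  m8 ⊆ --000,0--00,0-00-,01-0-
  m9 ⊆ 0-00-,01-0-
  m12 ⊆ 0--00,01-0-
  m13 ⊆ -11-1,01-0-
  m15 ⊆ -11-1,0-111
  m16 ⊆ --000,-000-
  m17 ⊆ -00-1,-000-
  m19 ⊆ -00-1,1-011
  m27 ⊆ 1-011,11-11,1101-
  m29 ⊆ -11-1 [E]
  m31 ⊆ -11-1,11-11
E = {-11-1, 0--00}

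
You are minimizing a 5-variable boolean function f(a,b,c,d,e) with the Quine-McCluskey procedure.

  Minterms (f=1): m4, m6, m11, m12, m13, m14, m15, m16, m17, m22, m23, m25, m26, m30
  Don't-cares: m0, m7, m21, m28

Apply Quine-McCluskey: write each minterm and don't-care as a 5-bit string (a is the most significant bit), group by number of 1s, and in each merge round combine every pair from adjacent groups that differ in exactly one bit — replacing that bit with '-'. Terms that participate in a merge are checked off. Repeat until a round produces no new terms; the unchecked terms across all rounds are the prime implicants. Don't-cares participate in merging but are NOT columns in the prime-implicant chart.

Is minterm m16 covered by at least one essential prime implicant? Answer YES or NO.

NO

Round 0: 00000✓ 00100✓ 00110✓ 00111✓ 01011✓ 01100✓ 01101✓ 01110✓ 01111✓ 10000✓ 10001✓ 10101✓ 10110✓ 10111✓ 11001✓ 11010✓ 11100✓ 11110✓
Round 1: -0000 -0110✓ -0111✓ -1100✓ -1110✓ 0-100✓ 0-110✓ 0-111✓ 00-00 001-0✓ 0011-✓ 01-11 011-0✓ 011-1✓ 0110-✓ 0111-✓ 1-001 1-110✓ 10-01 1000- 101-1 1011-✓ 11-10 111-0✓
Round 2: --110 -011- -11-0 0-1-0 0-11- 011--
PIs = {--110, -0000, -011-, -11-0, 0-1-0, 0-11-, 00-00, 01-11, 011--, 1-001, 10-01, 1000-, 101-1, 11-10}
Coverage chart:
  m4: 0-1-0,00-00
  m6: --110,-011-,0-1-0,0-11-
  m11: 01-11 ←essential
  m12: -11-0,0-1-0,011--
  m13: 011-- ←essential
  m14: --110,-11-0,0-1-0,0-11-,011--
  m15: 0-11-,01-11,011--
  m16: -0000,1000-
  m17: 1-001,10-01,1000-
  m22: --110,-011-
  m23: -011-,101-1
  m25: 1-001 ←essential
  m26: 11-10 ←essential
  m30: --110,-11-0,11-10
Essential: 01-11, 011--, 1-001, 11-10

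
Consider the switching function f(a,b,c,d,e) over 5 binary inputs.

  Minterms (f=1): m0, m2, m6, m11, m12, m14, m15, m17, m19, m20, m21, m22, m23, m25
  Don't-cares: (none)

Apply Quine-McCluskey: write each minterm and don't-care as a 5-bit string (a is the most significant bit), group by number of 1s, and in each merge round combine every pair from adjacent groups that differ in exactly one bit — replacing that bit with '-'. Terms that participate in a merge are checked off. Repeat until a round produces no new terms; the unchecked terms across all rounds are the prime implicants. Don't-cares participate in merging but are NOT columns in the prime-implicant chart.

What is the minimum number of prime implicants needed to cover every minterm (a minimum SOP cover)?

7

Round 0: 00000✓ 00010✓ 00110✓ 01011✓ 01100✓ 01110✓ 01111✓ 10001✓ 10011✓ 10100✓ 10101✓ 10110✓ 10111✓ 11001✓
Round 1: -0110 0-110 00-10 000-0 01-11 011-0 0111- 1-001 10-01✓ 10-11✓ 100-1✓ 101-0✓ 101-1✓ 1010-✓ 1011-✓
Round 2: 10--1 101--
PIs = {-0110, 0-110, 00-10, 000-0, 01-11, 011-0, 0111-, 1-001, 10--1, 101--}
Coverage chart:
  m0: 000-0 ←essential
  m2: 00-10,000-0
  m6: -0110,0-110,00-10
  m11: 01-11 ←essential
  m12: 011-0 ←essential
  m14: 0-110,011-0,0111-
  m15: 01-11,0111-
  m17: 1-001,10--1
  m19: 10--1 ←essential
  m20: 101-- ←essential
  m21: 10--1,101--
  m22: -0110,101--
  m23: 10--1,101--
  m25: 1-001 ←essential
Essential: 000-0, 01-11, 011-0, 1-001, 10--1, 101--
Petrick residual → -0110
Min cover (7 terms): b'cde' + a'b'c'e' + a'bde + a'bce' + ac'd'e + ab'e + ab'c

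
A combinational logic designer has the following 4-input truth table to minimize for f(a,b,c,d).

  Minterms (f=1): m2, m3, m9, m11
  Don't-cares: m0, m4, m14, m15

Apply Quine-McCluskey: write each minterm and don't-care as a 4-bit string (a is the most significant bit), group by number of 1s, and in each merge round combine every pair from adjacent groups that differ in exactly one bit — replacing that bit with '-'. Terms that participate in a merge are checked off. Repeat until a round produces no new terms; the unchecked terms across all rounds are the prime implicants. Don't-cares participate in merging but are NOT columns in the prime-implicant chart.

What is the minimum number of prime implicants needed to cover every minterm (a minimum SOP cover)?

Round 0: 0000✓ 0010✓ 0011✓ 0100✓ 1001✓ 1011✓ 1110✓ 1111✓
Round 1: -011 0-00 00-0 001- 1-11 10-1 111-
PIs = {-011, 0-00, 00-0, 001-, 1-11, 10-1, 111-}
Coverage chart:
  m2: 00-0,001-
  m3: -011,001-
  m9: 10-1 ←essential
  m11: -011,1-11,10-1
Essential: 10-1
Petrick residual → 001-
Min cover (2 terms): a'b'c + ab'd

2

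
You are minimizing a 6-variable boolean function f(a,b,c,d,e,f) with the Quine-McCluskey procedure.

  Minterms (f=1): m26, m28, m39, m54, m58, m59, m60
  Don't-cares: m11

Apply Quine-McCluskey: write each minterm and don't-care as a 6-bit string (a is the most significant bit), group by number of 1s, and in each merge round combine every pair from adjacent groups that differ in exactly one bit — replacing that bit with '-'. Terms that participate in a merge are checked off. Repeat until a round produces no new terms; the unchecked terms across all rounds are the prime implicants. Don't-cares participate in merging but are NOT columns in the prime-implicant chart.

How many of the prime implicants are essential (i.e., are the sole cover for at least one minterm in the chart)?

Round 0: 001011 011010✓ 011100✓ 100111 110110 111010✓ 111011✓ 111100✓
Round 1: -11010 -11100 11101-
PIs = {-11010, -11100, 001011, 100111, 110110, 11101-}
Coverage chart:
  m26: -11010 ←essential
  m28: -11100 ←essential
  m39: 100111 ←essential
  m54: 110110 ←essential
  m58: -11010,11101-
  m59: 11101- ←essential
  m60: -11100 ←essential
Essential: -11010, -11100, 100111, 110110, 11101-

5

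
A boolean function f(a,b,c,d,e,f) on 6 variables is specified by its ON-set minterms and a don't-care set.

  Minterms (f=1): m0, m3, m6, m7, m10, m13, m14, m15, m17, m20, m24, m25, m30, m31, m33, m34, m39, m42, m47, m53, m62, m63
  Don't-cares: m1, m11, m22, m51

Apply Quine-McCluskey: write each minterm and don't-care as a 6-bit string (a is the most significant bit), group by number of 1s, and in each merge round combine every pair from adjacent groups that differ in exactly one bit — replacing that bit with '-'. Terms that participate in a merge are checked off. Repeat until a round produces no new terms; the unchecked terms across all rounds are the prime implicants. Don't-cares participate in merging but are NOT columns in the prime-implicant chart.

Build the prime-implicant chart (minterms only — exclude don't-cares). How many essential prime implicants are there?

size-2^0 implicants → 000000(✓)  000001(✓)  000011(✓)  000110(✓)  000111(✓)  001010(✓)  001011(✓)  001101(✓)  001110(✓)  001111(✓)  010001(✓)  010100(✓)  010110(✓)  011000(✓)  011001(✓)  011110(✓)  011111(✓)  100001(✓)  100010(✓)  100111(✓)  101010(✓)  101111(✓)  110011  110101  111110(✓)  111111(✓)
size-2^1 implicants → -00001  -00111(✓)  -01010  -01111(✓)  -11110(✓)  -11111(✓)  0-0001  0-0110(✓)  0-1110(✓)  0-1111(✓)  00-011(✓)  00-110(✓)  00-111(✓)  000-11(✓)  0000-1  00000-  00011-(✓)  001-10(✓)  001-11(✓)  00101-(✓)  0011-1  00111-(✓)  01-001  01-110(✓)  0101-0  01100-  01111-(✓)  1-1111(✓)  10-010  10-111(✓)  11111-(✓)
size-2^2 implicants → --1111  -0-111  -1111-  0--110  0-111-  00--11  00-11-  001-1-
Unchecked terms (primes): --1111, -0-111, -00001, -01010, -1111-, 0--110, 0-0001, 0-111-, 00--11, 00-11-, 0000-1, 00000-, 001-1-, 0011-1, 01-001, 0101-0, 01100-, 10-010, 110011, 110101
Minterm coverage:
  m0 ⊆ 00000- [E]
  m3 ⊆ 00--11,0000-1
  m6 ⊆ 0--110,00-11-
  m7 ⊆ -0-111,00--11,00-11-
  m10 ⊆ -01010,001-1-
  m13 ⊆ 0011-1 [E]
  m14 ⊆ 0--110,0-111-,00-11-,001-1-
  m15 ⊆ --1111,-0-111,0-111-,00--11,00-11-,001-1-,0011-1
  m17 ⊆ 0-0001,01-001
  m20 ⊆ 0101-0 [E]
  m24 ⊆ 01100- [E]
  m25 ⊆ 01-001,01100-
  m30 ⊆ -1111-,0--110,0-111-
  m31 ⊆ --1111,-1111-,0-111-
  m33 ⊆ -00001 [E]
  m34 ⊆ 10-010 [E]
  m39 ⊆ -0-111 [E]
  m42 ⊆ -01010,10-010
  m47 ⊆ --1111,-0-111
  m53 ⊆ 110101 [E]
  m62 ⊆ -1111- [E]
  m63 ⊆ --1111,-1111-
E = {-0-111, -00001, -1111-, 00000-, 0011-1, 0101-0, 01100-, 10-010, 110101}

9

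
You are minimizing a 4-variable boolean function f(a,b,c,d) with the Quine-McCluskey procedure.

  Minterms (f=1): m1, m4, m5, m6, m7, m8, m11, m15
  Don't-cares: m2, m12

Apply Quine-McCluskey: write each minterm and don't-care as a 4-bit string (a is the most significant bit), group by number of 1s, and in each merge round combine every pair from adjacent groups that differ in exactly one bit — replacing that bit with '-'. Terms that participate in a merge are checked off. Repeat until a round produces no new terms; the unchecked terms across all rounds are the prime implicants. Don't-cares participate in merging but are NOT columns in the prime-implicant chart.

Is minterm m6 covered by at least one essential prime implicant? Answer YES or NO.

Round 0: 0001✓ 0010✓ 0100✓ 0101✓ 0110✓ 0111✓ 1000✓ 1011✓ 1100✓ 1111✓
Round 1: -100 -111 0-01 0-10 01-0✓ 01-1✓ 010-✓ 011-✓ 1-00 1-11
Round 2: 01--
PIs = {-100, -111, 0-01, 0-10, 01--, 1-00, 1-11}
Coverage chart:
  m1: 0-01 ←essential
  m4: -100,01--
  m5: 0-01,01--
  m6: 0-10,01--
  m7: -111,01--
  m8: 1-00 ←essential
  m11: 1-11 ←essential
  m15: -111,1-11
Essential: 0-01, 1-00, 1-11

NO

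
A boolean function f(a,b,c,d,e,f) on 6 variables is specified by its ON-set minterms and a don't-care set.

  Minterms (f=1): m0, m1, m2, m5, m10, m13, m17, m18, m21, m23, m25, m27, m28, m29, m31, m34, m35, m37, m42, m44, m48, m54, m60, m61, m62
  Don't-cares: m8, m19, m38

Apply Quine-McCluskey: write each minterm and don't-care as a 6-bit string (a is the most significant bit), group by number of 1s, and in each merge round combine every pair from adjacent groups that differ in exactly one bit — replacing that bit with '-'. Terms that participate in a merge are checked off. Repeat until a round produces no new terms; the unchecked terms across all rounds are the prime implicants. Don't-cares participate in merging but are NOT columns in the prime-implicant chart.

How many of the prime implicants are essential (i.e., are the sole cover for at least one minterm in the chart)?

8

[col 0] 000000*, 000001*, 000010*, 000101*, 001000*, 001010*, 001101*, 010001*, 010010*, 010011*, 010101*, 010111*, 011001*, 011011*, 011100*, 011101*, 011111*, 100010*, 100011*, 100101*, 100110*, 101010*, 101100*, 110000, 110110*, 111100*, 111101*, 111110*
[col 1] -00010*, -00101, -01010*, -11100*, -11101*, 0-0001*, 0-0010, 0-0101*, 0-1101*, 00-000*, 00-010*, 00-101*, 000-01*, 0000-0*, 00000-, 0010-0*, 01-001*, 01-011*, 01-101*, 01-111*, 010-01*, 010-11*, 0100-1*, 01001-, 0101-1*, 011-01*, 011-11*, 0110-1*, 0111-1*, 01110-*, 1-0110, 1-1100, 10-010*, 100-10, 10001-, 11-110, 1111-0, 11110-*
[col 2] -0-010, -1110-, 0--101, 0-0-01, 00-0-0, 01--01*, 01--11*, 01-0-1*, 01-1-1*, 010--1*, 011--1*
[col 3] 01---1
Prime implicants: -0-010, -00101, -1110-, 0--101, 0-0-01, 0-0010, 00-0-0, 00000-, 01---1, 01001-, 1-0110, 1-1100, 100-10, 10001-, 11-110, 110000, 1111-0
PI chart (minterm → PIs covering it):
  0 | 00-0-0,00000-
  1 | 0-0-01,00000-
  2 | -0-010,0-0010,00-0-0
  5 | -00101,0--101,0-0-01
  10 | -0-010,00-0-0
  13 | 0--101  (sole → essential)
  17 | 0-0-01,01---1
  18 | 0-0010,01001-
  21 | 0--101,0-0-01,01---1
  23 | 01---1  (sole → essential)
  25 | 01---1  (sole → essential)
  27 | 01---1  (sole → essential)
  28 | -1110-  (sole → essential)
  29 | -1110-,0--101,01---1
  31 | 01---1  (sole → essential)
  34 | -0-010,100-10,10001-
  35 | 10001-  (sole → essential)
  37 | -00101  (sole → essential)
  42 | -0-010  (sole → essential)
  44 | 1-1100  (sole → essential)
  48 | 110000  (sole → essential)
  54 | 1-0110,11-110
  60 | -1110-,1-1100,1111-0
  61 | -1110-  (sole → essential)
  62 | 11-110,1111-0
Essential prime implicants: -0-010, -00101, -1110-, 0--101, 01---1, 1-1100, 10001-, 110000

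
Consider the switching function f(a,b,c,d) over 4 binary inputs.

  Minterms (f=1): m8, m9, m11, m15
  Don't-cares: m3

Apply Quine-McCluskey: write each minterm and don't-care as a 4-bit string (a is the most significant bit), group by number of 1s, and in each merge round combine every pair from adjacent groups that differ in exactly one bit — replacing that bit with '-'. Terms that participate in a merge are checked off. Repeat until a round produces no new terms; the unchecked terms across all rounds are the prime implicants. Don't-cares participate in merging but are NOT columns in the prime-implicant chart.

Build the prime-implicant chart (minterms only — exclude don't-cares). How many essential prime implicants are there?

2

[col 0] 0011*, 1000*, 1001*, 1011*, 1111*
[col 1] -011, 1-11, 10-1, 100-
Prime implicants: -011, 1-11, 10-1, 100-
PI chart (minterm → PIs covering it):
  8 | 100-  (sole → essential)
  9 | 10-1,100-
  11 | -011,1-11,10-1
  15 | 1-11  (sole → essential)
Essential prime implicants: 1-11, 100-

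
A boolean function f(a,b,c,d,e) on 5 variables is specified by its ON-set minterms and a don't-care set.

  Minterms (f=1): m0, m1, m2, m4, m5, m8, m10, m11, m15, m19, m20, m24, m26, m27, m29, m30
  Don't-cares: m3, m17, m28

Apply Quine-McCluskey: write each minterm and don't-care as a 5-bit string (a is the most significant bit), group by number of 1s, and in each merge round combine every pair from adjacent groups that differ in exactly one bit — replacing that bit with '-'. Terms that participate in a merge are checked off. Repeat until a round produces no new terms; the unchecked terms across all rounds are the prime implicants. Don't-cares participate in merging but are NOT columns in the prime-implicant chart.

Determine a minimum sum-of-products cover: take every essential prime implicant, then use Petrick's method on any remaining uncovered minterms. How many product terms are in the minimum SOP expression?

size-2^0 implicants → 00000(✓)  00001(✓)  00010(✓)  00011(✓)  00100(✓)  00101(✓)  01000(✓)  01010(✓)  01011(✓)  01111(✓)  10001(✓)  10011(✓)  10100(✓)  11000(✓)  11010(✓)  11011(✓)  11100(✓)  11101(✓)  11110(✓)
size-2^1 implicants → -0001(✓)  -0011(✓)  -0100  -1000(✓)  -1010(✓)  -1011(✓)  0-000(✓)  0-010(✓)  0-011(✓)  00-00(✓)  00-01(✓)  000-0(✓)  000-1(✓)  0000-(✓)  0001-(✓)  0010-(✓)  01-11  010-0(✓)  0101-(✓)  1-011(✓)  1-100  100-1(✓)  11-00(✓)  11-10(✓)  110-0(✓)  1101-(✓)  111-0(✓)  1110-
size-2^2 implicants → --011  -00-1  -10-0  -101-  0-0-0  0-01-  00-0-  000--  11--0
Unchecked terms (primes): --011, -00-1, -0100, -10-0, -101-, 0-0-0, 0-01-, 00-0-, 000--, 01-11, 1-100, 11--0, 1110-
Minterm coverage:
  m0 ⊆ 0-0-0,00-0-,000--
  m1 ⊆ -00-1,00-0-,000--
  m2 ⊆ 0-0-0,0-01-,000--
  m4 ⊆ -0100,00-0-
  m5 ⊆ 00-0- [E]
  m8 ⊆ -10-0,0-0-0
  m10 ⊆ -10-0,-101-,0-0-0,0-01-
  m11 ⊆ --011,-101-,0-01-,01-11
  m15 ⊆ 01-11 [E]
  m19 ⊆ --011,-00-1
  m20 ⊆ -0100,1-100
  m24 ⊆ -10-0,11--0
  m26 ⊆ -10-0,-101-,11--0
  m27 ⊆ --011,-101-
  m29 ⊆ 1110- [E]
  m30 ⊆ 11--0 [E]
E = {00-0-, 01-11, 11--0, 1110-}
Petrick residual → --011, -0100, 0-0-0
Cover = c'de + b'cd'e' + a'c'e' + a'b'd' + a'bde + abe' + abcd'  |cover|=7

7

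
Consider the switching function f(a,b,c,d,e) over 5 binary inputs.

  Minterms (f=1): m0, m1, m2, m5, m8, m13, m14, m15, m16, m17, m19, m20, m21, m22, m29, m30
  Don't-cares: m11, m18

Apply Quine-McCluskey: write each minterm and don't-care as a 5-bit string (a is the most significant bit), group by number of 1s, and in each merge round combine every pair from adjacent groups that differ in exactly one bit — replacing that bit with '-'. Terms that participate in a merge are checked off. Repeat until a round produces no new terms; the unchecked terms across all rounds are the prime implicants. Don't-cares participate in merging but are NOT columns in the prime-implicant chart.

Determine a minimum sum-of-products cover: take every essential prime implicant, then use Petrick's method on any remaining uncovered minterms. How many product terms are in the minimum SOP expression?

8

size-2^0 implicants → 00000(✓)  00001(✓)  00010(✓)  00101(✓)  01000(✓)  01011(✓)  01101(✓)  01110(✓)  01111(✓)  10000(✓)  10001(✓)  10010(✓)  10011(✓)  10100(✓)  10101(✓)  10110(✓)  11101(✓)  11110(✓)
size-2^1 implicants → -0000(✓)  -0001(✓)  -0010(✓)  -0101(✓)  -1101(✓)  -1110  0-000  0-101(✓)  00-01(✓)  000-0(✓)  0000-(✓)  01-11  011-1  0111-  1-101(✓)  1-110  10-00(✓)  10-01(✓)  10-10(✓)  100-0(✓)  100-1(✓)  1000-(✓)  1001-(✓)  101-0(✓)  1010-(✓)
size-2^2 implicants → --101  -0-01  -00-0  -000-  10--0  10-0-  100--
Unchecked terms (primes): --101, -0-01, -00-0, -000-, -1110, 0-000, 01-11, 011-1, 0111-, 1-110, 10--0, 10-0-, 100--
Minterm coverage:
  m0 ⊆ -00-0,-000-,0-000
  m1 ⊆ -0-01,-000-
  m2 ⊆ -00-0 [E]
  m5 ⊆ --101,-0-01
  m8 ⊆ 0-000 [E]
  m13 ⊆ --101,011-1
  m14 ⊆ -1110,0111-
  m15 ⊆ 01-11,011-1,0111-
  m16 ⊆ -00-0,-000-,10--0,10-0-,100--
  m17 ⊆ -0-01,-000-,10-0-,100--
  m19 ⊆ 100-- [E]
  m20 ⊆ 10--0,10-0-
  m21 ⊆ --101,-0-01,10-0-
  m22 ⊆ 1-110,10--0
  m29 ⊆ --101 [E]
  m30 ⊆ -1110,1-110
E = {--101, -00-0, 0-000, 100--}
Petrick residual → -0-01, -1110, 01-11, 10--0
Cover = cd'e + b'd'e + b'c'e' + bcde' + a'c'd'e' + a'bde + ab'e' + ab'c'  |cover|=8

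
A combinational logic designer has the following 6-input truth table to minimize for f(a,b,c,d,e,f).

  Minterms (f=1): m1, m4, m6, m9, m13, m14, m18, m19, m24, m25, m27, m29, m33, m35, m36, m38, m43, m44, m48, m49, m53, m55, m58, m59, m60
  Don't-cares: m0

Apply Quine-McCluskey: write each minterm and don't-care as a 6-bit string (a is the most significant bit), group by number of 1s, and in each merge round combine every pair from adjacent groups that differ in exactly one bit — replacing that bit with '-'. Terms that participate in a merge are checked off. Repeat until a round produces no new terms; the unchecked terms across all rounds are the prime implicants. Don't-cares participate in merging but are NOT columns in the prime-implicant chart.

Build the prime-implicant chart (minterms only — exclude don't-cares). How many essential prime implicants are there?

[col 0] 000000*, 000001*, 000100*, 000110*, 001001*, 001101*, 001110*, 010010*, 010011*, 011000*, 011001*, 011011*, 011101*, 100001*, 100011*, 100100*, 100110*, 101011*, 101100*, 110000*, 110001*, 110101*, 110111*, 111010*, 111011*, 111100*
[col 1] -00001, -00100*, -00110*, -11011, 0-1001*, 0-1101*, 00-001, 00-110, 000-00, 00000-, 0001-0*, 001-01*, 01-011, 01001-, 011-01*, 0110-1, 01100-, 1-0001, 1-1011, 1-1100, 10-011, 10-100, 1000-1, 1001-0*, 110-01, 11000-, 1101-1, 11101-
[col 2] -001-0, 0-1-01
Prime implicants: -00001, -001-0, -11011, 0-1-01, 00-001, 00-110, 000-00, 00000-, 01-011, 01001-, 0110-1, 01100-, 1-0001, 1-1011, 1-1100, 10-011, 10-100, 1000-1, 110-01, 11000-, 1101-1, 11101-
PI chart (minterm → PIs covering it):
  1 | -00001,00-001,00000-
  4 | -001-0,000-00
  6 | -001-0,00-110
  9 | 0-1-01,00-001
  13 | 0-1-01  (sole → essential)
  14 | 00-110  (sole → essential)
  18 | 01001-  (sole → essential)
  19 | 01-011,01001-
  24 | 01100-  (sole → essential)
  25 | 0-1-01,0110-1,01100-
  27 | -11011,01-011,0110-1
  29 | 0-1-01  (sole → essential)
  33 | -00001,1-0001,1000-1
  35 | 10-011,1000-1
  36 | -001-0,10-100
  38 | -001-0  (sole → essential)
  43 | 1-1011,10-011
  44 | 1-1100,10-100
  48 | 11000-  (sole → essential)
  49 | 1-0001,110-01,11000-
  53 | 110-01,1101-1
  55 | 1101-1  (sole → essential)
  58 | 11101-  (sole → essential)
  59 | -11011,1-1011,11101-
  60 | 1-1100  (sole → essential)
Essential prime implicants: -001-0, 0-1-01, 00-110, 01001-, 01100-, 1-1100, 11000-, 1101-1, 11101-

9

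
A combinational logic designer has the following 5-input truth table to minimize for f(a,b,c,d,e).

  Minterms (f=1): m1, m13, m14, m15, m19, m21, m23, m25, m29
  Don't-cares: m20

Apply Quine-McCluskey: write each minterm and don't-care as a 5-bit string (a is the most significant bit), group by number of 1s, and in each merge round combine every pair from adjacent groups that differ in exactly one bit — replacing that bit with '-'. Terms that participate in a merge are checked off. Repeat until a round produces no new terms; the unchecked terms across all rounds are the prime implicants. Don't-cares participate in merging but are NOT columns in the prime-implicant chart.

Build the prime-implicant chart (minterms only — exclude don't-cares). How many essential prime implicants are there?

[col 0] 00001, 01101*, 01110*, 01111*, 10011*, 10100*, 10101*, 10111*, 11001*, 11101*
[col 1] -1101, 011-1, 0111-, 1-101, 10-11, 101-1, 1010-, 11-01
Prime implicants: -1101, 00001, 011-1, 0111-, 1-101, 10-11, 101-1, 1010-, 11-01
PI chart (minterm → PIs covering it):
  1 | 00001  (sole → essential)
  13 | -1101,011-1
  14 | 0111-  (sole → essential)
  15 | 011-1,0111-
  19 | 10-11  (sole → essential)
  21 | 1-101,101-1,1010-
  23 | 10-11,101-1
  25 | 11-01  (sole → essential)
  29 | -1101,1-101,11-01
Essential prime implicants: 00001, 0111-, 10-11, 11-01

4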